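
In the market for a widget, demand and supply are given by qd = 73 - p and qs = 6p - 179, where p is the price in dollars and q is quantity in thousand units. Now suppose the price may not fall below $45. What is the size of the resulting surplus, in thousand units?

Equilibrium: 73 - p = 6p - 179, so 252 = 7p and p* = 36, q* = 37.
The floor of 45 is above the equilibrium price 36, so it binds.
At p = 45: qd = 73 - 45 = 28 and qs = 6·45 - 179 = 91.
Surplus = qs - qd = 91 - 28 = 63.

63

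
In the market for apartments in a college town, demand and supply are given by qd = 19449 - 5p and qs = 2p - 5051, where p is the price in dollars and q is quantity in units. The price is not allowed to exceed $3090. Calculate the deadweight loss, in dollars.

Equilibrium: 19449 - 5p = 2p - 5051, so 24500 = 7p and p* = 3500, q* = 1949.
Since 3090 < 3500, the ceiling is binding.
At p = 3090: qd = 19449 - 5·3090 = 3999 and qs = 2·3090 - 5051 = 1129.
Quantity traded falls to 1129. At q = 1129 the demand price is (19449 - 1129)/5 = 3664 and the supply price is (5051 + 1129)/2 = 3090.
Deadweight loss = ½ · (3664 - 3090) · (1949 - 1129) = ½ · 574 · 820 = 235340.

235340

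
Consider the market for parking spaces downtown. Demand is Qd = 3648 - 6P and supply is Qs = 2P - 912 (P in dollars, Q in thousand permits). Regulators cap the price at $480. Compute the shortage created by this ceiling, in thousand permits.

720

Without the control the market clears where 3648 - 6P = 2P - 912, i.e. P* = 570 and Q* = 228.
The ceiling of 480 is below the equilibrium price 570, so it binds.
At P = 480: Qd = 3648 - 6·480 = 768 and Qs = 2·480 - 912 = 48.
Shortage = Qd - Qs = 768 - 48 = 720.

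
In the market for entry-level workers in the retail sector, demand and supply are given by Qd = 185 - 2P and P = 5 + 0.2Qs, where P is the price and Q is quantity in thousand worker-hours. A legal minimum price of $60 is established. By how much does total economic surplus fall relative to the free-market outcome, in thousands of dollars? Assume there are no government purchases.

Rearranging supply gives Qs = 5P - 25. Equilibrium: 185 - 2P = 5P - 25, so 210 = 7P and P* = 30, Q* = 125.
The floor of 60 is above the equilibrium price 30, so it binds.
At P = 60: Qd = 185 - 2·60 = 65 and Qs = 5·60 - 25 = 275.
Quantity traded falls to 65. At Q = 65 the demand price is (185 - 65)/2 = 60 and the supply price is (25 + 65)/5 = 18.
Deadweight loss = ½ · (60 - 18) · (125 - 65) = ½ · 42 · 60 = 1260.

1260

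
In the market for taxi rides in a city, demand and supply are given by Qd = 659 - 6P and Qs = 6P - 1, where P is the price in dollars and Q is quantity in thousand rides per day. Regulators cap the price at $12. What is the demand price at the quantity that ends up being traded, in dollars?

Without the control the market clears where 659 - 6P = 6P - 1, i.e. P* = 55 and Q* = 329.
Since 12 < 55, the ceiling is binding.
At P = 12: Qd = 659 - 6·12 = 587 and Qs = 6·12 - 1 = 71.
Only 71 units reach the market. On the demand curve, the marginal buyer's willingness to pay at Q = 71 is (659 - 71)/6 = 98.

98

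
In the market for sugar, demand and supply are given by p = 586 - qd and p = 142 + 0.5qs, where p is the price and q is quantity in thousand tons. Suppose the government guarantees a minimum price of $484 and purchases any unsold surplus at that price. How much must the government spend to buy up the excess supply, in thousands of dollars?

Rearranging demand gives qd = 586 - p; rearranging supply gives qs = 2p - 284. Equilibrium: 586 - p = 2p - 284, so 870 = 3p and p* = 290, q* = 296.
Since 484 > 290, the floor is binding.
At p = 484: qd = 586 - 484 = 102 and qs = 2·484 - 284 = 684.
Surplus = qs - qd = 582.
Government expenditure = surplus × support price = 582 × 484 = 281688.

281688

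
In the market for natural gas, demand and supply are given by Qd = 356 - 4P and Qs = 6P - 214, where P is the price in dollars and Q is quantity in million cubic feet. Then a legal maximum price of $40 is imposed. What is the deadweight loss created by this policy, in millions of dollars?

2167.5

In a free market, 356 - 4P = 6P - 214 gives the equilibrium P* = 57, Q* = 128.
The ceiling of 40 is below the equilibrium price 57, so it binds.
At P = 40: Qd = 356 - 4·40 = 196 and Qs = 6·40 - 214 = 26.
Quantity traded falls to 26. At Q = 26 the demand price is (356 - 26)/4 = 82.5 and the supply price is (214 + 26)/6 = 40.
Deadweight loss = ½ · (82.5 - 40) · (128 - 26) = ½ · 42.5 · 102 = 2167.5.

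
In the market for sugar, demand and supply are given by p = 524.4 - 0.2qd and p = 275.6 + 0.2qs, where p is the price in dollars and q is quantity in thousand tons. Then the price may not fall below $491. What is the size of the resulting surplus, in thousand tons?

Rearranging demand gives qd = 2622 - 5p; rearranging supply gives qs = 5p - 1378. Without the control the market clears where 2622 - 5p = 5p - 1378, i.e. p* = 400 and q* = 622.
Because the floor (491) lies above the market-clearing price, it is binding.
At p = 491: qd = 2622 - 5·491 = 167 and qs = 5·491 - 1378 = 1077.
Surplus = qs - qd = 1077 - 167 = 910.

910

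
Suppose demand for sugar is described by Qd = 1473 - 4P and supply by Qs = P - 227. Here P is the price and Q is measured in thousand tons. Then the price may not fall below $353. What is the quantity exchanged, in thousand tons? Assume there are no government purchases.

In a free market, 1473 - 4P = P - 227 gives the equilibrium P* = 340, Q* = 113.
Since 353 > 340, the floor is binding.
At P = 353: Qd = 1473 - 4·353 = 61 and Qs = 353 - 227 = 126.
The quantity actually transacted is the short side, demand: 61.

61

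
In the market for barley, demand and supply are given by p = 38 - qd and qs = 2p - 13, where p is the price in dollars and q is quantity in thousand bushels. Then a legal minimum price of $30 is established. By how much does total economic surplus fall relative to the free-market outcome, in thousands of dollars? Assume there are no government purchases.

Rearranging demand gives qd = 38 - p. Without the control the market clears where 38 - p = 2p - 13, i.e. p* = 17 and q* = 21.
Since 30 > 17, the floor is binding.
At p = 30: qd = 38 - 30 = 8 and qs = 2·30 - 13 = 47.
Quantity traded falls to 8. At q = 8 the demand price is 38 - 8 = 30 and the supply price is (13 + 8)/2 = 10.5.
Deadweight loss = ½ · (30 - 10.5) · (21 - 8) = ½ · 19.5 · 13 = 126.75.

126.75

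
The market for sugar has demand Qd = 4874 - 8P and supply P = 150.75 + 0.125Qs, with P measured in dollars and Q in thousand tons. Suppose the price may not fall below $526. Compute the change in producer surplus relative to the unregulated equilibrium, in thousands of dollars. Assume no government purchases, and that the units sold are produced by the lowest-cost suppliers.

Rearranging supply gives Qs = 8P - 1206. Setting quantity demanded equal to quantity supplied, 4874 - 8P = 8P - 1206, gives P* = 380 and Q* = 1834.
Since 526 > 380, the floor is binding.
At P = 526: Qd = 4874 - 8·526 = 666 and Qs = 8·526 - 1206 = 3002.
Producer surplus without the control is ½ · (380 - 150.75) · 1834 = 210222.25.
With the floor, 666 units are sold at 526. The supply price at Q = 666 is 234, so PS = ½ · [(526 - 150.75) + (526 - 234)] · 666 = 222194.25.
Change in producer surplus = 222194.25 - 210222.25 = 11972.

11972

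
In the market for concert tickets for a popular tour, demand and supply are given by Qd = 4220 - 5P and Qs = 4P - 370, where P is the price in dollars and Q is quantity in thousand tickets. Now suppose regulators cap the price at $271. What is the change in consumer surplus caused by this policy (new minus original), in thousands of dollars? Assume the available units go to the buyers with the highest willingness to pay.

79252.4

In a free market, 4220 - 5P = 4P - 370 gives the equilibrium P* = 510, Q* = 1670.
Since 271 < 510, the ceiling is binding.
At P = 271: Qd = 4220 - 5·271 = 2865 and Qs = 4·271 - 370 = 714.
Consumer surplus without the control is ½ · (844 - 510) · 1670 = 278890.
With the ceiling, 714 units are sold at 271 (assume they go to the highest-value buyers). The demand price at Q = 714 is 701.2, so CS = ½ · [(844 - 271) + (701.2 - 271)] · 714 = 358142.4.
Change in consumer surplus = 358142.4 - 278890 = 79252.4.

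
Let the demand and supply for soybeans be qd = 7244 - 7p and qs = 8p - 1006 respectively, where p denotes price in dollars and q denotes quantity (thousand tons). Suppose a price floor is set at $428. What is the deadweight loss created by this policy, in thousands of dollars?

0

In a free market, 7244 - 7p = 8p - 1006 gives the equilibrium p* = 550, q* = 3394.
The floor of 428 is below the equilibrium price 550, so it is not binding; the market clears at p* = 550, q* = 3394.
Since the control does not bind, no trades are prevented and deadweight loss is zero.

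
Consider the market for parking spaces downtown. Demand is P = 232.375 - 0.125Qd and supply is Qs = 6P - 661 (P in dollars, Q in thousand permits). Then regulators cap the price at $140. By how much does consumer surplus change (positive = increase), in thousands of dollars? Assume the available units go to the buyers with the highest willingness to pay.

Rearranging demand gives Qd = 1859 - 8P. Setting quantity demanded equal to quantity supplied, 1859 - 8P = 6P - 661, gives P* = 180 and Q* = 419.
Since 140 < 180, the ceiling is binding.
At P = 140: Qd = 1859 - 8·140 = 739 and Qs = 6·140 - 661 = 179.
Consumer surplus without the control is ½ · (232.375 - 180) · 419 = 10972.5625.
With the ceiling, 179 units are sold at 140 (assume they go to the highest-value buyers). The demand price at Q = 179 is 210, so CS = ½ · [(232.375 - 140) + (210 - 140)] · 179 = 14532.5625.
Change in consumer surplus = 14532.5625 - 10972.5625 = 3560.

3560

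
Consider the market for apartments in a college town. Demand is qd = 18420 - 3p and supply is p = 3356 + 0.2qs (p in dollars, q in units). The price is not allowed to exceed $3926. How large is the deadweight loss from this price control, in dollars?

1497840

Rearranging supply gives qs = 5p - 16780. Equilibrium: 18420 - 3p = 5p - 16780, so 35200 = 8p and p* = 4400, q* = 5220.
Since 3926 < 4400, the ceiling is binding.
At p = 3926: qd = 18420 - 3·3926 = 6642 and qs = 5·3926 - 16780 = 2850.
Quantity traded falls to 2850. At q = 2850 the demand price is (18420 - 2850)/3 = 5190 and the supply price is (16780 + 2850)/5 = 3926.
Deadweight loss = ½ · (5190 - 3926) · (5220 - 2850) = ½ · 1264 · 2370 = 1497840.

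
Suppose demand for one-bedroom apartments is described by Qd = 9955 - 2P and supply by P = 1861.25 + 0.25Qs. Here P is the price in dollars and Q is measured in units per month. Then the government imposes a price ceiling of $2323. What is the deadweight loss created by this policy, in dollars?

1997574

Rearranging supply gives Qs = 4P - 7445. Equilibrium: 9955 - 2P = 4P - 7445, so 17400 = 6P and P* = 2900, Q* = 4155.
Because the ceiling (2323) lies below the market-clearing price, it is binding.
At P = 2323: Qd = 9955 - 2·2323 = 5309 and Qs = 4·2323 - 7445 = 1847.
Quantity traded falls to 1847. At Q = 1847 the demand price is (9955 - 1847)/2 = 4054 and the supply price is (7445 + 1847)/4 = 2323.
Deadweight loss = ½ · (4054 - 2323) · (4155 - 1847) = ½ · 1731 · 2308 = 1997574.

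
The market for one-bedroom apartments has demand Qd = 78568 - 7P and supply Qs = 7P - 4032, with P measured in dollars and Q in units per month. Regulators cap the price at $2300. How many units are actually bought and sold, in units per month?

Equilibrium: 78568 - 7P = 7P - 4032, so 82600 = 14P and P* = 5900, Q* = 37268.
Because the ceiling (2300) lies below the market-clearing price, it is binding.
At P = 2300: Qd = 78568 - 7·2300 = 62468 and Qs = 7·2300 - 4032 = 12068.
The quantity actually transacted is the short side, supply: 12068.

12068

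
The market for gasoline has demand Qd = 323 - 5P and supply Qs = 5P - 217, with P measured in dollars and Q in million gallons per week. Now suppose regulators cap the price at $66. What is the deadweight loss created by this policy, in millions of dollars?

Equilibrium: 323 - 5P = 5P - 217, so 540 = 10P and P* = 54, Q* = 53.
The ceiling of 66 is above the equilibrium price 54, so it is not binding; the market clears at P* = 54, Q* = 53.
Since the control does not bind, no trades are prevented and deadweight loss is zero.

0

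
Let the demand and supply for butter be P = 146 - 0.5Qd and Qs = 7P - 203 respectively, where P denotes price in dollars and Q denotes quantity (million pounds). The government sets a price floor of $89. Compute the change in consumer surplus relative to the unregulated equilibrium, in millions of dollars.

-5032

Rearranging demand gives Qd = 292 - 2P. Equilibrium: 292 - 2P = 7P - 203, so 495 = 9P and P* = 55, Q* = 182.
Since 89 > 55, the floor is binding.
At P = 89: Qd = 292 - 2·89 = 114 and Qs = 7·89 - 203 = 420.
Consumer surplus without the control is ½ · (146 - 55) · 182 = 8281.
With the floor, consumers buy 114 units at 89, so CS = ½ · (146 - 89) · 114 = 3249.
Change in consumer surplus = 3249 - 8281 = -5032.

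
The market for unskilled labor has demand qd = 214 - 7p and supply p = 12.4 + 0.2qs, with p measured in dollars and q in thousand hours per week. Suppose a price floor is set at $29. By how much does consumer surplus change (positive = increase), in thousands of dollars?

Rearranging supply gives qs = 5p - 62. Equilibrium: 214 - 7p = 5p - 62, so 276 = 12p and p* = 23, q* = 53.
Since 29 > 23, the floor is binding.
At p = 29: qd = 214 - 7·29 = 11 and qs = 5·29 - 62 = 83.
Consumer surplus without the control is ½ · (214/7 - 23) · 53 = 2809/14.
With the floor, consumers buy 11 units at 29, so CS = ½ · (214/7 - 29) · 11 = 121/14.
Change in consumer surplus = 121/14 - 2809/14 = -192.

-192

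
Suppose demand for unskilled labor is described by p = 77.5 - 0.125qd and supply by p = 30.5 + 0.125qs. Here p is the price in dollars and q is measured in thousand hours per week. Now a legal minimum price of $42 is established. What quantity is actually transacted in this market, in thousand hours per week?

188

Rearranging demand gives qd = 620 - 8p; rearranging supply gives qs = 8p - 244. Equilibrium: 620 - 8p = 8p - 244, so 864 = 16p and p* = 54, q* = 188.
The floor of 42 is below the equilibrium price 54, so it is not binding; the market clears at p* = 54, q* = 188.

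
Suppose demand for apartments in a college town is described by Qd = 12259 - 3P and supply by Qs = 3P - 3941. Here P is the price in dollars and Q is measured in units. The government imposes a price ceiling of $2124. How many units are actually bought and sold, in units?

Setting quantity demanded equal to quantity supplied, 12259 - 3P = 3P - 3941, gives P* = 2700 and Q* = 4159.
Since 2124 < 2700, the ceiling is binding.
At P = 2124: Qd = 12259 - 3·2124 = 5887 and Qs = 3·2124 - 3941 = 2431.
The quantity actually transacted is the short side, supply: 2431.

2431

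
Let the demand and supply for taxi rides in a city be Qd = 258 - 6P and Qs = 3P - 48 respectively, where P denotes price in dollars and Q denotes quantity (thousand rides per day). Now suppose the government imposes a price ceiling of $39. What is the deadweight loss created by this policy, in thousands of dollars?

Setting quantity demanded equal to quantity supplied, 258 - 6P = 3P - 48, gives P* = 34 and Q* = 54.
Since 39 is above P* = 34, the ceiling does not bind and the free-market outcome prevails.
Since the control does not bind, no trades are prevented and deadweight loss is zero.

0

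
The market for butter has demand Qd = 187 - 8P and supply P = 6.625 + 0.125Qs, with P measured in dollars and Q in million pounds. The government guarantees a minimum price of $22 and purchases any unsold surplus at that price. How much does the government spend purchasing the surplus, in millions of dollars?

2464

Rearranging supply gives Qs = 8P - 53. In a free market, 187 - 8P = 8P - 53 gives the equilibrium P* = 15, Q* = 67.
The floor of 22 is above the equilibrium price 15, so it binds.
At P = 22: Qd = 187 - 8·22 = 11 and Qs = 8·22 - 53 = 123.
Surplus = Qs - Qd = 112.
Government expenditure = surplus × support price = 112 × 22 = 2464.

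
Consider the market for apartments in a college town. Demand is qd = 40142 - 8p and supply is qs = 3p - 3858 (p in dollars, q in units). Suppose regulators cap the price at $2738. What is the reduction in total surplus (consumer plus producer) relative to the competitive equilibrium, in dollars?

3284828.25

Equilibrium: 40142 - 8p = 3p - 3858, so 44000 = 11p and p* = 4000, q* = 8142.
Because the ceiling (2738) lies below the market-clearing price, it is binding.
At p = 2738: qd = 40142 - 8·2738 = 18238 and qs = 3·2738 - 3858 = 4356.
Quantity traded falls to 4356. At q = 4356 the demand price is (40142 - 4356)/8 = 4473.25 and the supply price is (3858 + 4356)/3 = 2738.
Deadweight loss = ½ · (4473.25 - 2738) · (8142 - 4356) = ½ · 1735.25 · 3786 = 3284828.25.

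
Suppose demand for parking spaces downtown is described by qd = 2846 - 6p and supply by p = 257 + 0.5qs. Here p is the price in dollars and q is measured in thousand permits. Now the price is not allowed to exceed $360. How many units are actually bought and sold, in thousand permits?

Rearranging supply gives qs = 2p - 514. Equilibrium: 2846 - 6p = 2p - 514, so 3360 = 8p and p* = 420, q* = 326.
Because the ceiling (360) lies below the market-clearing price, it is binding.
At p = 360: qd = 2846 - 6·360 = 686 and qs = 2·360 - 514 = 206.
The quantity actually transacted is the short side, supply: 206.

206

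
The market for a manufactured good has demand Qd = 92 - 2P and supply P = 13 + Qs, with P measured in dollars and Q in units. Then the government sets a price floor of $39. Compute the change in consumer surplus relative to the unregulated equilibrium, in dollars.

-72

Rearranging supply gives Qs = P - 13. Equilibrium: 92 - 2P = P - 13, so 105 = 3P and P* = 35, Q* = 22.
The floor of 39 is above the equilibrium price 35, so it binds.
At P = 39: Qd = 92 - 2·39 = 14 and Qs = 39 - 13 = 26.
Consumer surplus without the control is ½ · (46 - 35) · 22 = 121.
With the floor, consumers buy 14 units at 39, so CS = ½ · (46 - 39) · 14 = 49.
Change in consumer surplus = 49 - 121 = -72.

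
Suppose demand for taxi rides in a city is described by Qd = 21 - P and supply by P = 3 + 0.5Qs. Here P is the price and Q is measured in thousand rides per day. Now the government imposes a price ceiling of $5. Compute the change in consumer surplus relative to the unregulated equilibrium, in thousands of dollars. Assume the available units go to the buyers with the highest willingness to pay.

Rearranging supply gives Qs = 2P - 6. In a free market, 21 - P = 2P - 6 gives the equilibrium P* = 9, Q* = 12.
Because the ceiling (5) lies below the market-clearing price, it is binding.
At P = 5: Qd = 21 - 5 = 16 and Qs = 2·5 - 6 = 4.
Consumer surplus without the control is ½ · (21 - 9) · 12 = 72.
With the ceiling, 4 units are sold at 5 (assume they go to the highest-value buyers). The demand price at Q = 4 is 17, so CS = ½ · [(21 - 5) + (17 - 5)] · 4 = 56.
Change in consumer surplus = 56 - 72 = -16.

-16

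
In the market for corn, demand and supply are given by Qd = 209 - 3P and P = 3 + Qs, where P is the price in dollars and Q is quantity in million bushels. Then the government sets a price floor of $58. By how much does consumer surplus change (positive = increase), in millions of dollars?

Rearranging supply gives Qs = P - 3. Without the control the market clears where 209 - 3P = P - 3, i.e. P* = 53 and Q* = 50.
Because the floor (58) lies above the market-clearing price, it is binding.
At P = 58: Qd = 209 - 3·58 = 35 and Qs = 58 - 3 = 55.
Consumer surplus without the control is ½ · (209/3 - 53) · 50 = 1250/3.
With the floor, consumers buy 35 units at 58, so CS = ½ · (209/3 - 58) · 35 = 1225/6.
Change in consumer surplus = 1225/6 - 1250/3 = -212.5.

-212.5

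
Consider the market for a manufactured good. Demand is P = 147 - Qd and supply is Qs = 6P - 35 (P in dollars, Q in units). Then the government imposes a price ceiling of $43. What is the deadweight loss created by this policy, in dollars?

0

Rearranging demand gives Qd = 147 - P. In a free market, 147 - P = 6P - 35 gives the equilibrium P* = 26, Q* = 121.
The ceiling of 43 is above the equilibrium price 26, so it is not binding; the market clears at P* = 26, Q* = 121.
Since the control does not bind, no trades are prevented and deadweight loss is zero.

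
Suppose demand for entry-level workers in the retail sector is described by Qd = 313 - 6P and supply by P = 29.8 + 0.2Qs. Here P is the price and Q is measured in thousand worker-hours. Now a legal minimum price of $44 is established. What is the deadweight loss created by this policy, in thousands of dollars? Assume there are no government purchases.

26.4

Rearranging supply gives Qs = 5P - 149. In a free market, 313 - 6P = 5P - 149 gives the equilibrium P* = 42, Q* = 61.
The floor of 44 is above the equilibrium price 42, so it binds.
At P = 44: Qd = 313 - 6·44 = 49 and Qs = 5·44 - 149 = 71.
Quantity traded falls to 49. At Q = 49 the demand price is (313 - 49)/6 = 44 and the supply price is (149 + 49)/5 = 39.6.
Deadweight loss = ½ · (44 - 39.6) · (61 - 49) = ½ · 4.4 · 12 = 26.4.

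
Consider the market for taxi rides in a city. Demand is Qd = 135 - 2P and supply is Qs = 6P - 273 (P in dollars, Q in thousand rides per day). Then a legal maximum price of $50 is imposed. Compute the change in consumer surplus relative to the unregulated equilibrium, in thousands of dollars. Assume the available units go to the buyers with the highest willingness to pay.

18

Without the control the market clears where 135 - 2P = 6P - 273, i.e. P* = 51 and Q* = 33.
Because the ceiling (50) lies below the market-clearing price, it is binding.
At P = 50: Qd = 135 - 2·50 = 35 and Qs = 6·50 - 273 = 27.
Consumer surplus without the control is ½ · (67.5 - 51) · 33 = 272.25.
With the ceiling, 27 units are sold at 50 (assume they go to the highest-value buyers). The demand price at Q = 27 is 54, so CS = ½ · [(67.5 - 50) + (54 - 50)] · 27 = 290.25.
Change in consumer surplus = 290.25 - 272.25 = 18.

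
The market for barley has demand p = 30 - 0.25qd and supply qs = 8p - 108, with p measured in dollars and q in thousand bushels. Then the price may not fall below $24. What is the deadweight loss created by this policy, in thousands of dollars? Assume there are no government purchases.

Rearranging demand gives qd = 120 - 4p. Without the control the market clears where 120 - 4p = 8p - 108, i.e. p* = 19 and q* = 44.
Because the floor (24) lies above the market-clearing price, it is binding.
At p = 24: qd = 120 - 4·24 = 24 and qs = 8·24 - 108 = 84.
Quantity traded falls to 24. At q = 24 the demand price is (120 - 24)/4 = 24 and the supply price is (108 + 24)/8 = 16.5.
Deadweight loss = ½ · (24 - 16.5) · (44 - 24) = ½ · 7.5 · 20 = 75.

75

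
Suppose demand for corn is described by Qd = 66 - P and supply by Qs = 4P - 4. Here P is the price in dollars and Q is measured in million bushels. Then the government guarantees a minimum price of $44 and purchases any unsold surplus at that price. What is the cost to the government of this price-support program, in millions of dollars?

6600

In a free market, 66 - P = 4P - 4 gives the equilibrium P* = 14, Q* = 52.
The floor of 44 is above the equilibrium price 14, so it binds.
At P = 44: Qd = 66 - 44 = 22 and Qs = 4·44 - 4 = 172.
Surplus = Qs - Qd = 150.
Government expenditure = surplus × support price = 150 × 44 = 6600.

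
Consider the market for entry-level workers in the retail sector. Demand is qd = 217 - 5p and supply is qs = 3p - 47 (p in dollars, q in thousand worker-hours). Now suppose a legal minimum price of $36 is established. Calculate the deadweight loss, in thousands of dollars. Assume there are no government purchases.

Equilibrium: 217 - 5p = 3p - 47, so 264 = 8p and p* = 33, q* = 52.
Because the floor (36) lies above the market-clearing price, it is binding.
At p = 36: qd = 217 - 5·36 = 37 and qs = 3·36 - 47 = 61.
Quantity traded falls to 37. At q = 37 the demand price is (217 - 37)/5 = 36 and the supply price is (47 + 37)/3 = 28.
Deadweight loss = ½ · (36 - 28) · (52 - 37) = ½ · 8 · 15 = 60.

60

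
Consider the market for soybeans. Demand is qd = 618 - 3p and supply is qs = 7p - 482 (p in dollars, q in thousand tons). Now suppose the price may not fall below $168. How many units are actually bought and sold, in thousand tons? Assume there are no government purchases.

114

Setting quantity demanded equal to quantity supplied, 618 - 3p = 7p - 482, gives p* = 110 and q* = 288.
Since 168 > 110, the floor is binding.
At p = 168: qd = 618 - 3·168 = 114 and qs = 7·168 - 482 = 694.
The quantity actually transacted is the short side, demand: 114.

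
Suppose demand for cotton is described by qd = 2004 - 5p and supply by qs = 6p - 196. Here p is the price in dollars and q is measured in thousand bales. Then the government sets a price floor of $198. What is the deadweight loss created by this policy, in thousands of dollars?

0

In a free market, 2004 - 5p = 6p - 196 gives the equilibrium p* = 200, q* = 1004.
The floor of 198 is below the equilibrium price 200, so it is not binding; the market clears at p* = 200, q* = 1004.
Since the control does not bind, no trades are prevented and deadweight loss is zero.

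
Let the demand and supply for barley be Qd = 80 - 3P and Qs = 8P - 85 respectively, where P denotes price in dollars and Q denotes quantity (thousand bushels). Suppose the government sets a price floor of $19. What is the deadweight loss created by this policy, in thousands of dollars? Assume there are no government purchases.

Setting quantity demanded equal to quantity supplied, 80 - 3P = 8P - 85, gives P* = 15 and Q* = 35.
The floor of 19 is above the equilibrium price 15, so it binds.
At P = 19: Qd = 80 - 3·19 = 23 and Qs = 8·19 - 85 = 67.
Quantity traded falls to 23. At Q = 23 the demand price is (80 - 23)/3 = 19 and the supply price is (85 + 23)/8 = 13.5.
Deadweight loss = ½ · (19 - 13.5) · (35 - 23) = ½ · 5.5 · 12 = 33.

33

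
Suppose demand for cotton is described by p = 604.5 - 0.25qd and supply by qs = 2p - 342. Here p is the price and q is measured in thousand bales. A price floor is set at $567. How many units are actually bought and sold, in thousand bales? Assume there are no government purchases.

150

Rearranging demand gives qd = 2418 - 4p. Setting quantity demanded equal to quantity supplied, 2418 - 4p = 2p - 342, gives p* = 460 and q* = 578.
Since 567 > 460, the floor is binding.
At p = 567: qd = 2418 - 4·567 = 150 and qs = 2·567 - 342 = 792.
The quantity actually transacted is the short side, demand: 150.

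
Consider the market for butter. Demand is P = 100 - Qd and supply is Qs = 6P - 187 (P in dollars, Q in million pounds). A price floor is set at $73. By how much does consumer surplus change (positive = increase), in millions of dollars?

-1376

Rearranging demand gives Qd = 100 - P. Setting quantity demanded equal to quantity supplied, 100 - P = 6P - 187, gives P* = 41 and Q* = 59.
Since 73 > 41, the floor is binding.
At P = 73: Qd = 100 - 73 = 27 and Qs = 6·73 - 187 = 251.
Consumer surplus without the control is ½ · (100 - 41) · 59 = 1740.5.
With the floor, consumers buy 27 units at 73, so CS = ½ · (100 - 73) · 27 = 364.5.
Change in consumer surplus = 364.5 - 1740.5 = -1376.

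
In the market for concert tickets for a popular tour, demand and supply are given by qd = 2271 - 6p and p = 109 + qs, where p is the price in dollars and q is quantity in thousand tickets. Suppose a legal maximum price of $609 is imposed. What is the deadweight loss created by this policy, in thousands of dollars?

Rearranging supply gives qs = p - 109. Without the control the market clears where 2271 - 6p = p - 109, i.e. p* = 340 and q* = 231.
Since 609 is above p* = 340, the ceiling does not bind and the free-market outcome prevails.
Since the control does not bind, no trades are prevented and deadweight loss is zero.

0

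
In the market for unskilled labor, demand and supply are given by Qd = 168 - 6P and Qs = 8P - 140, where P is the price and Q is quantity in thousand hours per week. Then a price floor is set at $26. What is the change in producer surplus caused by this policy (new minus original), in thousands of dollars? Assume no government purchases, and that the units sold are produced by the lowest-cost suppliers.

In a free market, 168 - 6P = 8P - 140 gives the equilibrium P* = 22, Q* = 36.
Since 26 > 22, the floor is binding.
At P = 26: Qd = 168 - 6·26 = 12 and Qs = 8·26 - 140 = 68.
Producer surplus without the control is ½ · (22 - 17.5) · 36 = 81.
With the floor, 12 units are sold at 26. The supply price at Q = 12 is 19, so PS = ½ · [(26 - 17.5) + (26 - 19)] · 12 = 93.
Change in producer surplus = 93 - 81 = 12.

12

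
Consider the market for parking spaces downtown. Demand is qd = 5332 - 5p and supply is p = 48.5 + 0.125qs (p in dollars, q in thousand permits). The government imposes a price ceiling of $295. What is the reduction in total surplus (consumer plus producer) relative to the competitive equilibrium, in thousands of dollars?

218660

Rearranging supply gives qs = 8p - 388. Without the control the market clears where 5332 - 5p = 8p - 388, i.e. p* = 440 and q* = 3132.
The ceiling of 295 is below the equilibrium price 440, so it binds.
At p = 295: qd = 5332 - 5·295 = 3857 and qs = 8·295 - 388 = 1972.
Quantity traded falls to 1972. At q = 1972 the demand price is (5332 - 1972)/5 = 672 and the supply price is (388 + 1972)/8 = 295.
Deadweight loss = ½ · (672 - 295) · (3132 - 1972) = ½ · 377 · 1160 = 218660.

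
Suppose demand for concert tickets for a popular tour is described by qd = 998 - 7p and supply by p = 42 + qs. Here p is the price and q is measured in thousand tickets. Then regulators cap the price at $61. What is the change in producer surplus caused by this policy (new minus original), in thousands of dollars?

Rearranging supply gives qs = p - 42. In a free market, 998 - 7p = p - 42 gives the equilibrium p* = 130, q* = 88.
Since 61 < 130, the ceiling is binding.
At p = 61: qd = 998 - 7·61 = 571 and qs = 61 - 42 = 19.
Producer surplus without the control is ½ · (130 - 42) · 88 = 3872.
With the ceiling, producers sell 19 units at 61, so PS = ½ · (61 - 42) · 19 = 180.5.
Change in producer surplus = 180.5 - 3872 = -3691.5.

-3691.5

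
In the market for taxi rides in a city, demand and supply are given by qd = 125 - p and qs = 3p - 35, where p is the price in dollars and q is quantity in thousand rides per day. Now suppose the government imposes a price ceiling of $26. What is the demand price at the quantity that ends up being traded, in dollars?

82

Without the control the market clears where 125 - p = 3p - 35, i.e. p* = 40 and q* = 85.
Because the ceiling (26) lies below the market-clearing price, it is binding.
At p = 26: qd = 125 - 26 = 99 and qs = 3·26 - 35 = 43.
Only 43 units reach the market. On the demand curve, the marginal buyer's willingness to pay at q = 43 is (125 - 43) = 82.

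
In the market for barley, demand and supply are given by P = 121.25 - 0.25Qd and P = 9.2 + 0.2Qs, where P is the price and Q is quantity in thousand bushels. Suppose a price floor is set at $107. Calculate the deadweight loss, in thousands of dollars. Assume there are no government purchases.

Rearranging demand gives Qd = 485 - 4P; rearranging supply gives Qs = 5P - 46. In a free market, 485 - 4P = 5P - 46 gives the equilibrium P* = 59, Q* = 249.
Because the floor (107) lies above the market-clearing price, it is binding.
At P = 107: Qd = 485 - 4·107 = 57 and Qs = 5·107 - 46 = 489.
Quantity traded falls to 57. At Q = 57 the demand price is (485 - 57)/4 = 107 and the supply price is (46 + 57)/5 = 20.6.
Deadweight loss = ½ · (107 - 20.6) · (249 - 57) = ½ · 86.4 · 192 = 8294.4.

8294.4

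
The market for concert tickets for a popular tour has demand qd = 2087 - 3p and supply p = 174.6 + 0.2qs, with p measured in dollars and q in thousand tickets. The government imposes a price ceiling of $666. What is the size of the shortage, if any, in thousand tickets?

0

Rearranging supply gives qs = 5p - 873. Equilibrium: 2087 - 3p = 5p - 873, so 2960 = 8p and p* = 370, q* = 977.
The ceiling of 666 is above the equilibrium price 370, so it is not binding; the market clears at p* = 370, q* = 977.
Since the control does not bind, there is no shortage.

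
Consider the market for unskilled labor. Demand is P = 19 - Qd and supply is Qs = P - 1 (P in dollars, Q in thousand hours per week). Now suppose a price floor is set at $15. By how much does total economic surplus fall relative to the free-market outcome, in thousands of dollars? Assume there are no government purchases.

Rearranging demand gives Qd = 19 - P. Equilibrium: 19 - P = P - 1, so 20 = 2P and P* = 10, Q* = 9.
Because the floor (15) lies above the market-clearing price, it is binding.
At P = 15: Qd = 19 - 15 = 4 and Qs = 15 - 1 = 14.
Quantity traded falls to 4. At Q = 4 the demand price is 19 - 4 = 15 and the supply price is 1 + 4 = 5.
Deadweight loss = ½ · (15 - 5) · (9 - 4) = ½ · 10 · 5 = 25.

25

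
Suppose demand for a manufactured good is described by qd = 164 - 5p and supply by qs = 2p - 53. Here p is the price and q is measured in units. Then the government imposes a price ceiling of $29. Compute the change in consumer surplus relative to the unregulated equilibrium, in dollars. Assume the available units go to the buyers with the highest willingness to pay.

8.4

In a free market, 164 - 5p = 2p - 53 gives the equilibrium p* = 31, q* = 9.
The ceiling of 29 is below the equilibrium price 31, so it binds.
At p = 29: qd = 164 - 5·29 = 19 and qs = 2·29 - 53 = 5.
Consumer surplus without the control is ½ · (32.8 - 31) · 9 = 8.1.
With the ceiling, 5 units are sold at 29 (assume they go to the highest-value buyers). The demand price at q = 5 is 31.8, so CS = ½ · [(32.8 - 29) + (31.8 - 29)] · 5 = 16.5.
Change in consumer surplus = 16.5 - 8.1 = 8.4.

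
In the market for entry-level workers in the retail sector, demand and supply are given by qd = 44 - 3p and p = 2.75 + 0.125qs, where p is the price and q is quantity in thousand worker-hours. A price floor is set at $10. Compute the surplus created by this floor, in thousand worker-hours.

Rearranging supply gives qs = 8p - 22. Setting quantity demanded equal to quantity supplied, 44 - 3p = 8p - 22, gives p* = 6 and q* = 26.
The floor of 10 is above the equilibrium price 6, so it binds.
At p = 10: qd = 44 - 3·10 = 14 and qs = 8·10 - 22 = 58.
Surplus = qs - qd = 58 - 14 = 44.

44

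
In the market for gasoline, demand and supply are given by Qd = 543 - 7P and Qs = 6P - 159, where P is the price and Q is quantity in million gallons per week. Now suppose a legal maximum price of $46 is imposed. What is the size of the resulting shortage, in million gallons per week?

Setting quantity demanded equal to quantity supplied, 543 - 7P = 6P - 159, gives P* = 54 and Q* = 165.
Since 46 < 54, the ceiling is binding.
At P = 46: Qd = 543 - 7·46 = 221 and Qs = 6·46 - 159 = 117.
Shortage = Qd - Qs = 221 - 117 = 104.

104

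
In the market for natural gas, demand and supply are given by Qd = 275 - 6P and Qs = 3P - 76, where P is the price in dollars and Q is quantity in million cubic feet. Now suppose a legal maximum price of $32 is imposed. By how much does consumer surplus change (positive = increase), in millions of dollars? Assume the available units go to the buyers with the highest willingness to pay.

Without the control the market clears where 275 - 6P = 3P - 76, i.e. P* = 39 and Q* = 41.
Since 32 < 39, the ceiling is binding.
At P = 32: Qd = 275 - 6·32 = 83 and Qs = 3·32 - 76 = 20.
Consumer surplus without the control is ½ · (275/6 - 39) · 41 = 1681/12.
With the ceiling, 20 units are sold at 32 (assume they go to the highest-value buyers). The demand price at Q = 20 is 42.5, so CS = ½ · [(275/6 - 32) + (42.5 - 32)] · 20 = 730/3.
Change in consumer surplus = 730/3 - 1681/12 = 103.25.

103.25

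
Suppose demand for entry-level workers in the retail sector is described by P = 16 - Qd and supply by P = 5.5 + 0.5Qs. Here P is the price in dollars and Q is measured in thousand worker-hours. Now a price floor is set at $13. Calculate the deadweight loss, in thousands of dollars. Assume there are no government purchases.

Rearranging demand gives Qd = 16 - P; rearranging supply gives Qs = 2P - 11. Equilibrium: 16 - P = 2P - 11, so 27 = 3P and P* = 9, Q* = 7.
Because the floor (13) lies above the market-clearing price, it is binding.
At P = 13: Qd = 16 - 13 = 3 and Qs = 2·13 - 11 = 15.
Quantity traded falls to 3. At Q = 3 the demand price is 16 - 3 = 13 and the supply price is (11 + 3)/2 = 7.
Deadweight loss = ½ · (13 - 7) · (7 - 3) = ½ · 6 · 4 = 12.

12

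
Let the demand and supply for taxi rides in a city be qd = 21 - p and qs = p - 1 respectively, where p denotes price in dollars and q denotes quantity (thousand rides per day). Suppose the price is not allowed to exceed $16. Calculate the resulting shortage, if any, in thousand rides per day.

0

Equilibrium: 21 - p = p - 1, so 22 = 2p and p* = 11, q* = 10.
The ceiling of 16 is above the equilibrium price 11, so it is not binding; the market clears at p* = 11, q* = 10.
Since the control does not bind, there is no shortage.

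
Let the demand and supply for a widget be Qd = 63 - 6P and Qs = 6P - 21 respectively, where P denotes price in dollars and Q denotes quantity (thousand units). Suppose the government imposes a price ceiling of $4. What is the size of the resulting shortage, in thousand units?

36

Without the control the market clears where 63 - 6P = 6P - 21, i.e. P* = 7 and Q* = 21.
The ceiling of 4 is below the equilibrium price 7, so it binds.
At P = 4: Qd = 63 - 6·4 = 39 and Qs = 6·4 - 21 = 3.
Shortage = Qd - Qs = 39 - 3 = 36.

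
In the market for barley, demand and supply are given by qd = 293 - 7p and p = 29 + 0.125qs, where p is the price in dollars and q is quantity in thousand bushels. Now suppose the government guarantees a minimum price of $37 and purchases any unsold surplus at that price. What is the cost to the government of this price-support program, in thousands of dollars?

Rearranging supply gives qs = 8p - 232. Equilibrium: 293 - 7p = 8p - 232, so 525 = 15p and p* = 35, q* = 48.
Because the floor (37) lies above the market-clearing price, it is binding.
At p = 37: qd = 293 - 7·37 = 34 and qs = 8·37 - 232 = 64.
Surplus = qs - qd = 30.
Government expenditure = surplus × support price = 30 × 37 = 1110.

1110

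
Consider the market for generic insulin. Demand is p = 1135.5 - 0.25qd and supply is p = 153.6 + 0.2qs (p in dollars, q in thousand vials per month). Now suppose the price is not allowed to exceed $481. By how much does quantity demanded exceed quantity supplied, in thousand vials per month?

981

Rearranging demand gives qd = 4542 - 4p; rearranging supply gives qs = 5p - 768. Equilibrium: 4542 - 4p = 5p - 768, so 5310 = 9p and p* = 590, q* = 2182.
The ceiling of 481 is below the equilibrium price 590, so it binds.
At p = 481: qd = 4542 - 4·481 = 2618 and qs = 5·481 - 768 = 1637.
Shortage = qd - qs = 2618 - 1637 = 981.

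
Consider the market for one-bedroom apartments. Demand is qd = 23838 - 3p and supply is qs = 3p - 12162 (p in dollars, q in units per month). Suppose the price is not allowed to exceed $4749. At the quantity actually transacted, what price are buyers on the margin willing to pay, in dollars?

7251

Equilibrium: 23838 - 3p = 3p - 12162, so 36000 = 6p and p* = 6000, q* = 5838.
Since 4749 < 6000, the ceiling is binding.
At p = 4749: qd = 23838 - 3·4749 = 9591 and qs = 3·4749 - 12162 = 2085.
Only 2085 units reach the market. On the demand curve, the marginal buyer's willingness to pay at q = 2085 is (23838 - 2085)/3 = 7251.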